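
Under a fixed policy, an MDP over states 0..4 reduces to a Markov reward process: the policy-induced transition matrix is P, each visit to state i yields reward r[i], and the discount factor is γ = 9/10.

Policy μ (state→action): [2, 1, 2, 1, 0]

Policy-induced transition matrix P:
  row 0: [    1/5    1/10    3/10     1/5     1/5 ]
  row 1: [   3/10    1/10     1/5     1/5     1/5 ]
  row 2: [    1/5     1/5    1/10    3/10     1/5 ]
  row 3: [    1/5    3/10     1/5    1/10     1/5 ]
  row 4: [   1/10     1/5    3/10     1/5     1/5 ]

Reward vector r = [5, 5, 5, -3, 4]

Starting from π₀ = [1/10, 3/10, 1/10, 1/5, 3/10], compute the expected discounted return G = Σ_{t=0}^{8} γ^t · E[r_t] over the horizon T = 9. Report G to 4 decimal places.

t=0: π = [0.1000, 0.3000, 0.1000, 0.2000, 0.3000], E[r] = 3.1000, γ^t·E[r] = 3.100000, running G = 3.100000
t=1: π = [0.2000, 0.1800, 0.2300, 0.1900, 0.2000], E[r] = 3.2800, γ^t·E[r] = 2.952000, running G = 6.052000
t=2: π = [0.1980, 0.1810, 0.2170, 0.2040, 0.2000], E[r] = 3.1680, γ^t·E[r] = 2.566080, running G = 8.618080
t=3: π = [0.1981, 0.1825, 0.2181, 0.2013, 0.2000], E[r] = 3.1896, γ^t·E[r] = 2.325218, running G = 10.943298
t=4: π = [0.1983, 0.1821, 0.2180, 0.2017, 0.2000], E[r] = 3.1866, γ^t·E[r] = 2.090702, running G = 13.034000
t=5: π = [0.1982, 0.1821, 0.2180, 0.2016, 0.2000], E[r] = 3.1869, γ^t·E[r] = 1.881859, running G = 14.915859
t=6: π = [0.1982, 0.1821, 0.2180, 0.2016, 0.2000], E[r] = 3.1869, γ^t·E[r] = 1.693642, running G = 16.609501
t=7: π = [0.1982, 0.1821, 0.2180, 0.2016, 0.2000], E[r] = 3.1869, γ^t·E[r] = 1.524283, running G = 18.133784
t=8: π = [0.1982, 0.1821, 0.2180, 0.2016, 0.2000], E[r] = 3.1869, γ^t·E[r] = 1.371854, running G = 19.505637

G = 19.5056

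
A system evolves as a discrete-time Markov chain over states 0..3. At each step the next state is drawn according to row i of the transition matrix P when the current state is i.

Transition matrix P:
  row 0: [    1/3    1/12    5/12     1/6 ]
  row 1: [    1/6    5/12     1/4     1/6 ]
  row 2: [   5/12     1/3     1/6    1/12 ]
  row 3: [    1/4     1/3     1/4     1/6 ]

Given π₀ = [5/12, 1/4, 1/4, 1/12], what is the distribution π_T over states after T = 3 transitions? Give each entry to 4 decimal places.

t=0: π = [0.4167, 0.2500, 0.2500, 0.0833]
t=1: π = [0.3056, 0.2500, 0.2986, 0.1458]
t=2: π = [0.3044, 0.2778, 0.2760, 0.1418]
t=3: π = [0.2982, 0.2804, 0.2777, 0.1437]

π = [0.2982, 0.2804, 0.2777, 0.1437]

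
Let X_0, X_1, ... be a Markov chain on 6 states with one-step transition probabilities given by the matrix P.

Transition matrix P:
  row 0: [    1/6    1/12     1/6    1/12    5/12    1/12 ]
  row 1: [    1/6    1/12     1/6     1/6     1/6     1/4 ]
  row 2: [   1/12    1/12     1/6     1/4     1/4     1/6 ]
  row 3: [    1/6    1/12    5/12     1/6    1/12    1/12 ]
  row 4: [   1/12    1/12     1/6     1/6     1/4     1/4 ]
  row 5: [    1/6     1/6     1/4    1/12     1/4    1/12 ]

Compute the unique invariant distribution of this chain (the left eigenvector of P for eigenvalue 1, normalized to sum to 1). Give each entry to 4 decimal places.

Balance equations π_j = Σ_i π_i·P[i][j]:
  π_0 = 1/6·π_0 + 1/6·π_1 + 1/12·π_2 + 1/6·π_3 + 1/12·π_4 + 1/6·π_5
  π_1 = 1/12·π_0 + 1/12·π_1 + 1/12·π_2 + 1/12·π_3 + 1/12·π_4 + 1/6·π_5
  π_2 = 1/6·π_0 + 1/6·π_1 + 1/6·π_2 + 5/12·π_3 + 1/6·π_4 + 1/4·π_5
  π_3 = 1/12·π_0 + 1/6·π_1 + 1/4·π_2 + 1/6·π_3 + 1/6·π_4 + 1/12·π_5
  π_4 = 5/12·π_0 + 1/6·π_1 + 1/4·π_2 + 1/12·π_3 + 1/4·π_4 + 1/4·π_5
  normalize: π_0 + π_1 + π_2 + π_3 + π_4 + π_5 = 1
Solving the linear system gives exactly π = [33946/263931, 25451/263931, 58081/263931, 14181/87977, 62429/263931, 13827/87977].

π = [0.1286, 0.0964, 0.2201, 0.1612, 0.2365, 0.1572]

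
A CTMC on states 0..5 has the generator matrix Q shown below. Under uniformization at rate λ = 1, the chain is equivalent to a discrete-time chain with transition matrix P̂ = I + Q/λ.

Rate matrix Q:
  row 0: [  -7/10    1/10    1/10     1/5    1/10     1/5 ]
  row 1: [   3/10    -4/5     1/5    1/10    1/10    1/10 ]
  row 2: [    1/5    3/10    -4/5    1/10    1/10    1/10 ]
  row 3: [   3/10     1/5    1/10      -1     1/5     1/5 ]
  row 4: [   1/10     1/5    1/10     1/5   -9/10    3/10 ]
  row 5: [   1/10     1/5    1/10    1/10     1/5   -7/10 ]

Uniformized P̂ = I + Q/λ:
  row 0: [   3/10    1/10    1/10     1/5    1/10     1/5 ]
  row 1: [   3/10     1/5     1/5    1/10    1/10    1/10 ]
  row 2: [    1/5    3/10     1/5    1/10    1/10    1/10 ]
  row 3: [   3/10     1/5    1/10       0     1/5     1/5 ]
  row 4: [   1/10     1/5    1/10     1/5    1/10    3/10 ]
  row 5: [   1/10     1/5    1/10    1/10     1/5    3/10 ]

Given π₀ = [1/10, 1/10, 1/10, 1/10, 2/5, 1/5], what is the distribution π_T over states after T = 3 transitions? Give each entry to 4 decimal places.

π = [0.2182, 0.1918, 0.1327, 0.1236, 0.1321, 0.2016]

t=0: π = [0.1000, 0.1000, 0.1000, 0.1000, 0.4000, 0.2000]
t=1: π = [0.1700, 0.2000, 0.1200, 0.1400, 0.1300, 0.2400]
t=2: π = [0.2140, 0.1950, 0.1320, 0.1160, 0.1380, 0.2050]
t=3: π = [0.2182, 0.1918, 0.1327, 0.1236, 0.1321, 0.2016]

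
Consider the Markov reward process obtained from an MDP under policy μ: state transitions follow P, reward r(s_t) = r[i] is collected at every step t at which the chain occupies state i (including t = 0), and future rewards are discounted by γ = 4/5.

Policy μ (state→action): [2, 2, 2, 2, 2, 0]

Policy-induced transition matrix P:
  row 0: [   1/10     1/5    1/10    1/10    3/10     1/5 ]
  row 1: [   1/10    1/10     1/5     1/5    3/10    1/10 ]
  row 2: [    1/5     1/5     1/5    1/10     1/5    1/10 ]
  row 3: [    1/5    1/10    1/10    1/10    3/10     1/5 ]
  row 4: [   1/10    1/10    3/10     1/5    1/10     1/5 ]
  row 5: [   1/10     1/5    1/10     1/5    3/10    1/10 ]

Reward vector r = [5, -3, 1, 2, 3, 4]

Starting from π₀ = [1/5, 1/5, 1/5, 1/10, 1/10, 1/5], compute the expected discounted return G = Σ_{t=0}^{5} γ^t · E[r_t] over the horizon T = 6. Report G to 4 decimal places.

t=0: π = [0.2000, 0.2000, 0.2000, 0.1000, 0.1000, 0.2000], E[r] = 1.9000, γ^t·E[r] = 1.900000, running G = 1.900000
t=1: π = [0.1300, 0.1600, 0.1600, 0.1500, 0.2600, 0.1400], E[r] = 1.9700, γ^t·E[r] = 1.576000, running G = 3.476000
t=2: π = [0.1310, 0.1430, 0.1840, 0.1560, 0.2320, 0.1540], E[r] = 2.0340, γ^t·E[r] = 1.301760, running G = 4.777760
t=3: π = [0.1340, 0.1469, 0.1791, 0.1529, 0.2352, 0.1519], E[r] = 2.0274, γ^t·E[r] = 1.038029, running G = 5.815789
t=4: π = [0.1332, 0.1465, 0.1796, 0.1534, 0.2351, 0.1522], E[r] = 2.0269, γ^t·E[r] = 0.830231, running G = 6.646019
t=5: π = [0.1333, 0.1465, 0.1796, 0.1534, 0.2350, 0.1522], E[r] = 2.0271, γ^t·E[r] = 0.664246, running G = 7.310266

G = 7.3103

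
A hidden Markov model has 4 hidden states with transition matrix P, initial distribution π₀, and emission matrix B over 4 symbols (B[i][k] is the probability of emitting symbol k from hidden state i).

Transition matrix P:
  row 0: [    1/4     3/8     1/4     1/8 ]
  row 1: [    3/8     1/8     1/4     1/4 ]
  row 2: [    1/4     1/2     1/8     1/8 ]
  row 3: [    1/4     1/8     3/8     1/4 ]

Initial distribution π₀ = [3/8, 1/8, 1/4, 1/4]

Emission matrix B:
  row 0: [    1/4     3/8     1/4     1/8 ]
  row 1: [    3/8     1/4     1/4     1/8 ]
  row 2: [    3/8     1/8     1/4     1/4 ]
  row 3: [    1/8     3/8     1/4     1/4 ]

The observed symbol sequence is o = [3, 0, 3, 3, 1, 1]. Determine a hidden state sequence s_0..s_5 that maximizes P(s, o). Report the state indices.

path = [2, 1, 3, 2, 1, 0]

t=0: δ = [4.688e-02, 1.562e-02, 6.250e-02, 6.250e-02]  (obs o_0=3)
t=1: δ = [3.906e-03, 1.172e-02, 8.789e-03, 1.953e-03]  ψ = [2, 2, 3, 3]  (obs o_1=0)
t=2: δ = [5.493e-04, 5.493e-04, 7.324e-04, 7.324e-04]  ψ = [1, 2, 1, 1]  (obs o_2=3)
t=3: δ = [2.575e-05, 4.578e-05, 6.866e-05, 4.578e-05]  ψ = [1, 2, 3, 3]  (obs o_3=3)
t=4: δ = [6.437e-06, 8.583e-06, 2.146e-06, 4.292e-06]  ψ = [1, 2, 3, 1]  (obs o_4=1)
t=5: δ = [1.207e-06, 6.035e-07, 2.682e-07, 8.047e-07]  ψ = [1, 0, 1, 1]  (obs o_5=1)
backtrack: best end state = 0; path = [2, 1, 3, 2, 1, 0]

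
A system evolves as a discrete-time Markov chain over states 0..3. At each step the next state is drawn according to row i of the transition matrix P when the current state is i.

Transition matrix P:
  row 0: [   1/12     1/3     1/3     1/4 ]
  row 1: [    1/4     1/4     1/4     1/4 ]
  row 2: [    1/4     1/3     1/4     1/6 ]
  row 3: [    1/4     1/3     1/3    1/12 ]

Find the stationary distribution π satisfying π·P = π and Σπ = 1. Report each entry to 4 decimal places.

π = [0.2143, 0.3077, 0.2840, 0.1940]

Balance equations π_j = Σ_i π_i·P[i][j]:
  π_0 = 1/12·π_0 + 1/4·π_1 + 1/4·π_2 + 1/4·π_3
  π_1 = 1/3·π_0 + 1/4·π_1 + 1/3·π_2 + 1/3·π_3
  π_2 = 1/3·π_0 + 1/4·π_1 + 1/4·π_2 + 1/3·π_3
  normalize: π_0 + π_1 + π_2 + π_3 = 1
Solving the linear system gives exactly π = [3/14, 4/13, 48/169, 459/2366].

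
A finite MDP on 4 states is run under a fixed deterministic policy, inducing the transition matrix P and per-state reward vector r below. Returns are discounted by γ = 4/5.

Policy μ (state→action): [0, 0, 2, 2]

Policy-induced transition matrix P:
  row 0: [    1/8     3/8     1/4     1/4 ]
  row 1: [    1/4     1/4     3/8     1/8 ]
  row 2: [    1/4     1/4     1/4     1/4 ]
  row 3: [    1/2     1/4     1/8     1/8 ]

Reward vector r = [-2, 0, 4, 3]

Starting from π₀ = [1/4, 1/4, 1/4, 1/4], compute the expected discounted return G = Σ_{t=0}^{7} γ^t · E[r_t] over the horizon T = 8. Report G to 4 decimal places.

t=0: π = [0.2500, 0.2500, 0.2500, 0.2500], E[r] = 1.2500, γ^t·E[r] = 1.250000, running G = 1.250000
t=1: π = [0.2813, 0.2813, 0.2500, 0.1875], E[r] = 1.0000, γ^t·E[r] = 0.800000, running G = 2.050000
t=2: π = [0.2617, 0.2852, 0.2617, 0.1914], E[r] = 1.0977, γ^t·E[r] = 0.702500, running G = 2.752500
t=3: π = [0.2651, 0.2827, 0.2617, 0.1904], E[r] = 1.0879, γ^t·E[r] = 0.557000, running G = 3.309500
t=4: π = [0.2645, 0.2831, 0.2615, 0.1909], E[r] = 1.0898, γ^t·E[r] = 0.446375, running G = 3.755875
t=5: π = [0.2647, 0.2831, 0.2615, 0.1908], E[r] = 1.0891, γ^t·E[r] = 0.356870, running G = 4.112745
t=6: π = [0.2646, 0.2831, 0.2615, 0.1908], E[r] = 1.0893, γ^t·E[r] = 0.285544, running G = 4.398289
t=7: π = [0.2646, 0.2831, 0.2615, 0.1908], E[r] = 1.0892, γ^t·E[r] = 0.228427, running G = 4.626716

G = 4.6267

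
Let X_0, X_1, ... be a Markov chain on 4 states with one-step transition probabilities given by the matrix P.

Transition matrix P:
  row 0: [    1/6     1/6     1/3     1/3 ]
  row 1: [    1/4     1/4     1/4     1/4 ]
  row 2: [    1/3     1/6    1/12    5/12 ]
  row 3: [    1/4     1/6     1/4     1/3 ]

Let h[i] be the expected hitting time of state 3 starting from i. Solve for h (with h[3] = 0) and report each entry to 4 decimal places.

First-step conditioning: h[3] = 0; for i ≠ 3, h[i] = 1 + Σ_k P[i][k]·h[k].
  h[0] = 1 + 1/6·h[0] + 1/6·h[1] + 1/3·h[2]
  h[1] = 1 + 1/4·h[0] + 1/4·h[1] + 1/4·h[2]
  h[2] = 1 + 1/3·h[0] + 1/6·h[1] + 1/12·h[2]
Solving the 3×3 linear system over states ≠ 3 gives exactly h = [165/56, 181/56, 11/4, 0] (h[3] = 0 is the target).

h = [2.9464, 3.2321, 2.7500, 0.0000]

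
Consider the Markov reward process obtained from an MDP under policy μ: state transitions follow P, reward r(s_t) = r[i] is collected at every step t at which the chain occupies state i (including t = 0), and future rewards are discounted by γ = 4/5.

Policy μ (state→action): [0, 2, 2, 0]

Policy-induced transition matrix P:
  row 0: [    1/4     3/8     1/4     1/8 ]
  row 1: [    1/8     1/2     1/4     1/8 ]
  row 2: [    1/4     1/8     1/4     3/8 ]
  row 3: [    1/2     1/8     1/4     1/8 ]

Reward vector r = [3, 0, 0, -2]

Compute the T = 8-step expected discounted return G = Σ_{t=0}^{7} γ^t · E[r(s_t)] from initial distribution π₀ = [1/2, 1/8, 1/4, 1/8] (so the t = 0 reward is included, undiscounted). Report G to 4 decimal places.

G = 2.5380

t=0: π = [0.5000, 0.1250, 0.2500, 0.1250], E[r] = 1.2500, γ^t·E[r] = 1.250000, running G = 1.250000
t=1: π = [0.2656, 0.2969, 0.2500, 0.1875], E[r] = 0.4219, γ^t·E[r] = 0.337500, running G = 1.587500
t=2: π = [0.2598, 0.3027, 0.2500, 0.1875], E[r] = 0.4043, γ^t·E[r] = 0.258750, running G = 1.846250
t=3: π = [0.2590, 0.3035, 0.2500, 0.1875], E[r] = 0.4021, γ^t·E[r] = 0.205875, running G = 2.052125
t=4: π = [0.2589, 0.3036, 0.2500, 0.1875], E[r] = 0.4018, γ^t·E[r] = 0.164588, running G = 2.216713
t=5: π = [0.2589, 0.3036, 0.2500, 0.1875], E[r] = 0.4018, γ^t·E[r] = 0.131659, running G = 2.348371
t=6: π = [0.2589, 0.3036, 0.2500, 0.1875], E[r] = 0.4018, γ^t·E[r] = 0.105326, running G = 2.453697
t=7: π = [0.2589, 0.3036, 0.2500, 0.1875], E[r] = 0.4018, γ^t·E[r] = 0.084261, running G = 2.537958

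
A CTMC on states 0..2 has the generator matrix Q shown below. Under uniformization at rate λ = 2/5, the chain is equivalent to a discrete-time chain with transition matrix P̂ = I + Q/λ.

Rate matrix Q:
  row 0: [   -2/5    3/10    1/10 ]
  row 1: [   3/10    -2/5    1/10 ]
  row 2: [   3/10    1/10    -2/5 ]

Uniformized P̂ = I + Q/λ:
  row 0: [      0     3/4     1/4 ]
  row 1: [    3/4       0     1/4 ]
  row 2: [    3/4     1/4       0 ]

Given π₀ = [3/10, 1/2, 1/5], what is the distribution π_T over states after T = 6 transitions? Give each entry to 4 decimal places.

π = [0.4057, 0.3943, 0.2000]

t=0: π = [0.3000, 0.5000, 0.2000]
t=1: π = [0.5250, 0.2750, 0.2000]
t=2: π = [0.3563, 0.4438, 0.2000]
t=3: π = [0.4828, 0.3172, 0.2000]
t=4: π = [0.3879, 0.4121, 0.2000]
t=5: π = [0.4591, 0.3409, 0.2000]
t=6: π = [0.4057, 0.3943, 0.2000]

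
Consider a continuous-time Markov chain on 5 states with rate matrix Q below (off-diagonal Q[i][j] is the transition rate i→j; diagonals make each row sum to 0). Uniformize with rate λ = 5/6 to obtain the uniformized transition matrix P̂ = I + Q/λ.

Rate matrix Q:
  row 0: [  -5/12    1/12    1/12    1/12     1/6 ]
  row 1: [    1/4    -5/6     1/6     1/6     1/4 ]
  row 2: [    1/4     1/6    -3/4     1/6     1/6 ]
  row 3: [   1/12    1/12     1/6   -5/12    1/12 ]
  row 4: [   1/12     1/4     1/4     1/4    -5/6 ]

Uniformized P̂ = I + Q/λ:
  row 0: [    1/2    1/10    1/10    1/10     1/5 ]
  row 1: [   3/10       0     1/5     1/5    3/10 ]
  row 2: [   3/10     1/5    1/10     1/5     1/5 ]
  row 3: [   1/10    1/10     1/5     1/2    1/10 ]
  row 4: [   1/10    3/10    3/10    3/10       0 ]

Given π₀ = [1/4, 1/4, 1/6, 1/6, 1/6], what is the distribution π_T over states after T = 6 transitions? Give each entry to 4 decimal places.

π = [0.2689, 0.1348, 0.1715, 0.2694, 0.1554]

t=0: π = [0.2500, 0.2500, 0.1667, 0.1667, 0.1667]
t=1: π = [0.2833, 0.1250, 0.1750, 0.2417, 0.1750]
t=2: π = [0.2733, 0.1400, 0.1717, 0.2617, 0.1533]
t=3: π = [0.2717, 0.1338, 0.1708, 0.2665, 0.1572]
t=4: π = [0.2696, 0.1351, 0.1715, 0.2685, 0.1553]
t=5: π = [0.2692, 0.1347, 0.1714, 0.2691, 0.1556]
t=6: π = [0.2689, 0.1348, 0.1715, 0.2694, 0.1554]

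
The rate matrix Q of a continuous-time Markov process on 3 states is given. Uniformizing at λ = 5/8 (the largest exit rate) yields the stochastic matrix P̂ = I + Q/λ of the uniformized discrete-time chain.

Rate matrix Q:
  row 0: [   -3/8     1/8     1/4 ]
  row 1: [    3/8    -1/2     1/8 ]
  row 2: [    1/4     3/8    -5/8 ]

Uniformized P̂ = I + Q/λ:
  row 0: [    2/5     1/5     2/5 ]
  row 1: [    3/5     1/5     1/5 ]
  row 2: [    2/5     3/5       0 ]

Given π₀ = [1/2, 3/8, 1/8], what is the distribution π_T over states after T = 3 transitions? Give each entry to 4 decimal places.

t=0: π = [0.5000, 0.3750, 0.1250]
t=1: π = [0.4750, 0.2500, 0.2750]
t=2: π = [0.4500, 0.3100, 0.2400]
t=3: π = [0.4620, 0.2960, 0.2420]

π = [0.4620, 0.2960, 0.2420]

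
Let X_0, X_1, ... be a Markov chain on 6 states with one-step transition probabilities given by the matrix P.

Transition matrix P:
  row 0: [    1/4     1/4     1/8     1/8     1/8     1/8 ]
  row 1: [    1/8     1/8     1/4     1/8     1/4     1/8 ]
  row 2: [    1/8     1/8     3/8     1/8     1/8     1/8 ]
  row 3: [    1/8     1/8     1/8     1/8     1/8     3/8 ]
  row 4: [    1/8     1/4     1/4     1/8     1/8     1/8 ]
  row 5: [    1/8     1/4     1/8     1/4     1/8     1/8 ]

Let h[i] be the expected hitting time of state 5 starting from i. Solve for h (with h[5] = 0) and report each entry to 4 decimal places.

First-step conditioning: h[5] = 0; for i ≠ 5, h[i] = 1 + Σ_k P[i][k]·h[k].
  h[0] = 1 + 1/4·h[0] + 1/4·h[1] + 1/8·h[2] + 1/8·h[3] + 1/8·h[4]
  h[1] = 1 + 1/8·h[0] + 1/8·h[1] + 1/4·h[2] + 1/8·h[3] + 1/4·h[4]
  h[2] = 1 + 1/8·h[0] + 1/8·h[1] + 3/8·h[2] + 1/8·h[3] + 1/8·h[4]
  h[3] = 1 + 1/8·h[0] + 1/8·h[1] + 1/8·h[2] + 1/8·h[3] + 1/8·h[4]
  h[4] = 1 + 1/8·h[0] + 1/4·h[1] + 1/4·h[2] + 1/8·h[3] + 1/8·h[4]
Solving the 5×5 linear system over states ≠ 5 gives exactly h = [32/5, 32/5, 32/5, 24/5, 32/5, 0] (h[5] = 0 is the target).

h = [6.4000, 6.4000, 6.4000, 4.8000, 6.4000, 0.0000]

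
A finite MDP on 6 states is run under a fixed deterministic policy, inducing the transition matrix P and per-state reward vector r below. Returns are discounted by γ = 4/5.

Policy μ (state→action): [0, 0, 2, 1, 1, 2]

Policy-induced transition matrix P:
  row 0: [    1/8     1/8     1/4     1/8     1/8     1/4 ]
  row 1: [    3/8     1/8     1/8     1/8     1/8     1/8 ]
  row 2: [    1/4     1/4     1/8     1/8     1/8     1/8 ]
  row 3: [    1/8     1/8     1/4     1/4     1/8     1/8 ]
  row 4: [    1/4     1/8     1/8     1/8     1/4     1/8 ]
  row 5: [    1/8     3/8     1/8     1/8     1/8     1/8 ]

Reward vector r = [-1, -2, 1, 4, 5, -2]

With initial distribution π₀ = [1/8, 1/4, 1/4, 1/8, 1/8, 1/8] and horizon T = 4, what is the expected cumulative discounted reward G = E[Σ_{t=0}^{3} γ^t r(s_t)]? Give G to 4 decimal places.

t=0: π = [0.1250, 0.2500, 0.2500, 0.1250, 0.1250, 0.1250], E[r] = 0.5000, γ^t·E[r] = 0.500000, running G = 0.500000
t=1: π = [0.2344, 0.1875, 0.1563, 0.1406, 0.1406, 0.1406], E[r] = 0.5313, γ^t·E[r] = 0.425000, running G = 0.925000
t=2: π = [0.2090, 0.1797, 0.1719, 0.1426, 0.1426, 0.1543], E[r] = 0.5781, γ^t·E[r] = 0.370000, running G = 1.295000
t=3: π = [0.2092, 0.1851, 0.1689, 0.1428, 0.1428, 0.1511], E[r] = 0.5728, γ^t·E[r] = 0.293250, running G = 1.588250

G = 1.5883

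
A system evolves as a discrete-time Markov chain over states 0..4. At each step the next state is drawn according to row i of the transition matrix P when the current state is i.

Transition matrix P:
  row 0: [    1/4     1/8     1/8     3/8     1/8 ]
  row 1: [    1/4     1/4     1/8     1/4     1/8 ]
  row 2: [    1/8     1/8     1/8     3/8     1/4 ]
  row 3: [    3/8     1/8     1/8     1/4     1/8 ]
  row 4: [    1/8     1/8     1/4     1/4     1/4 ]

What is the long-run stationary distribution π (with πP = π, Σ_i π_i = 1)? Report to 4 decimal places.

π = [0.2488, 0.1429, 0.1455, 0.2993, 0.1636]

Balance equations π_j = Σ_i π_i·P[i][j]:
  π_0 = 1/4·π_0 + 1/4·π_1 + 1/8·π_2 + 3/8·π_3 + 1/8·π_4
  π_1 = 1/8·π_0 + 1/4·π_1 + 1/8·π_2 + 1/8·π_3 + 1/8·π_4
  π_2 = 1/8·π_0 + 1/8·π_1 + 1/8·π_2 + 1/8·π_3 + 1/4·π_4
  π_3 = 3/8·π_0 + 1/4·π_1 + 3/8·π_2 + 1/4·π_3 + 1/4·π_4
  normalize: π_0 + π_1 + π_2 + π_3 + π_4 = 1
Solving the linear system gives exactly π = [862/3465, 1/7, 8/55, 1037/3465, 9/55].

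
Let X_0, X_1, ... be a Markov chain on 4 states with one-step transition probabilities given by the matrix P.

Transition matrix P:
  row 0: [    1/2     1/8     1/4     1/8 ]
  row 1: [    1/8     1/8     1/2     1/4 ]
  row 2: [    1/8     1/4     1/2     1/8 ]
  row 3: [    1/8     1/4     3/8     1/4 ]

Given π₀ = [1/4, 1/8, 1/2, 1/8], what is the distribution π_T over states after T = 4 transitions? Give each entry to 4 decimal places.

t=0: π = [0.2500, 0.1250, 0.5000, 0.1250]
t=1: π = [0.2188, 0.2031, 0.4219, 0.1563]
t=2: π = [0.2070, 0.1973, 0.4258, 0.1699]
t=3: π = [0.2026, 0.1995, 0.4270, 0.1709]
t=4: π = [0.2010, 0.1997, 0.4280, 0.1713]

π = [0.2010, 0.1997, 0.4280, 0.1713]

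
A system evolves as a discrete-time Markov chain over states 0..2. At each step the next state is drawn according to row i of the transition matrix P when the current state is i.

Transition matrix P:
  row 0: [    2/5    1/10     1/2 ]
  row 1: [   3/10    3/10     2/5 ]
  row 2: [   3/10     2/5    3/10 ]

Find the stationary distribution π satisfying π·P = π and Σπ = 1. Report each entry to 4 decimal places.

π = [0.3333, 0.2727, 0.3939]

Balance equations π_j = Σ_i π_i·P[i][j]:
  π_0 = 2/5·π_0 + 3/10·π_1 + 3/10·π_2
  π_1 = 1/10·π_0 + 3/10·π_1 + 2/5·π_2
  normalize: π_0 + π_1 + π_2 = 1
Solving the linear system gives exactly π = [1/3, 3/11, 13/33].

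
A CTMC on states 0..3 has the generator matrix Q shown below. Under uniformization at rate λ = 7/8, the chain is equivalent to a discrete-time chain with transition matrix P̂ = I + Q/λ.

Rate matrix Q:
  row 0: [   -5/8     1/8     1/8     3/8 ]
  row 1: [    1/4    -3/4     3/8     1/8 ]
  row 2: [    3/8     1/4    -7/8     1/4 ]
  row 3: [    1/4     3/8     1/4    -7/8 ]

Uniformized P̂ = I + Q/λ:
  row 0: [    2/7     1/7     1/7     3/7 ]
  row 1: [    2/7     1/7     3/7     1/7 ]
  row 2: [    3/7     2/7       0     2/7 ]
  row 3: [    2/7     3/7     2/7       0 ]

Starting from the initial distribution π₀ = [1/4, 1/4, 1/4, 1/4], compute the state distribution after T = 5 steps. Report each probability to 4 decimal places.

t=0: π = [0.2500, 0.2500, 0.2500, 0.2500]
t=1: π = [0.3214, 0.2500, 0.2143, 0.2143]
t=2: π = [0.3163, 0.2347, 0.2143, 0.2347]
t=3: π = [0.3163, 0.2405, 0.2128, 0.2303]
t=4: π = [0.3161, 0.2391, 0.2141, 0.2307]
t=5: π = [0.3163, 0.2394, 0.2135, 0.2308]

π = [0.3163, 0.2394, 0.2135, 0.2308]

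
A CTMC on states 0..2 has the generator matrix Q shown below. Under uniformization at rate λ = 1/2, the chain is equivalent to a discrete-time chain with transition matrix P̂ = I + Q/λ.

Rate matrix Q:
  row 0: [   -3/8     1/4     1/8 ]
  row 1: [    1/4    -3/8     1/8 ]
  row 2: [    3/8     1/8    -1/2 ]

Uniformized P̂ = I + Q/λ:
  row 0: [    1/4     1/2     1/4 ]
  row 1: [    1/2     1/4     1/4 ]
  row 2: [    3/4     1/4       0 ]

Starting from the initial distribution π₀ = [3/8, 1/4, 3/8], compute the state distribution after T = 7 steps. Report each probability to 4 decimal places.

π = [0.4401, 0.3599, 0.2000]

t=0: π = [0.3750, 0.2500, 0.3750]
t=1: π = [0.5000, 0.3438, 0.1563]
t=2: π = [0.4141, 0.3750, 0.2109]
t=3: π = [0.4492, 0.3535, 0.1973]
t=4: π = [0.4370, 0.3623, 0.2007]
t=5: π = [0.4409, 0.3593, 0.1998]
t=6: π = [0.4397, 0.3602, 0.2000]
t=7: π = [0.4401, 0.3599, 0.2000]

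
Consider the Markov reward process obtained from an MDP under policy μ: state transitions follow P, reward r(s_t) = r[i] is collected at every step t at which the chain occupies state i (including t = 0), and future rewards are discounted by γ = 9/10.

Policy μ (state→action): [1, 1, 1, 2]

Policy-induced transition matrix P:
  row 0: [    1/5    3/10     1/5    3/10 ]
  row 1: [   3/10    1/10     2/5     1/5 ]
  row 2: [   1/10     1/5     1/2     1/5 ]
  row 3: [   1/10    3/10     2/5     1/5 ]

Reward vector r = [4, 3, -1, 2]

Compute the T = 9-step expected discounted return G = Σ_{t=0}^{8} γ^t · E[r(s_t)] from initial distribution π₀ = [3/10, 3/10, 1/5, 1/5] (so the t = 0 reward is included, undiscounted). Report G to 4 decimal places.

G = 9.2345

t=0: π = [0.3000, 0.3000, 0.2000, 0.2000], E[r] = 2.3000, γ^t·E[r] = 2.300000, running G = 2.300000
t=1: π = [0.1900, 0.2200, 0.3600, 0.2300], E[r] = 1.5200, γ^t·E[r] = 1.368000, running G = 3.668000
t=2: π = [0.1630, 0.2200, 0.3980, 0.2190], E[r] = 1.3520, γ^t·E[r] = 1.095120, running G = 4.763120
t=3: π = [0.1603, 0.2162, 0.4072, 0.2163], E[r] = 1.3152, γ^t·E[r] = 0.958781, running G = 5.721901
t=4: π = [0.1593, 0.2160, 0.4087, 0.2160], E[r] = 1.3086, γ^t·E[r] = 0.858572, running G = 6.580473
t=5: π = [0.1591, 0.2159, 0.4090, 0.2159], E[r] = 1.3072, γ^t·E[r] = 0.771865, running G = 7.352338
t=6: π = [0.1591, 0.2159, 0.4091, 0.2159], E[r] = 1.3069, γ^t·E[r] = 0.694534, running G = 8.046872
t=7: π = [0.1591, 0.2159, 0.4091, 0.2159], E[r] = 1.3068, γ^t·E[r] = 0.625054, running G = 8.671926
t=8: π = [0.1591, 0.2159, 0.4091, 0.2159], E[r] = 1.3068, γ^t·E[r] = 0.562544, running G = 9.234470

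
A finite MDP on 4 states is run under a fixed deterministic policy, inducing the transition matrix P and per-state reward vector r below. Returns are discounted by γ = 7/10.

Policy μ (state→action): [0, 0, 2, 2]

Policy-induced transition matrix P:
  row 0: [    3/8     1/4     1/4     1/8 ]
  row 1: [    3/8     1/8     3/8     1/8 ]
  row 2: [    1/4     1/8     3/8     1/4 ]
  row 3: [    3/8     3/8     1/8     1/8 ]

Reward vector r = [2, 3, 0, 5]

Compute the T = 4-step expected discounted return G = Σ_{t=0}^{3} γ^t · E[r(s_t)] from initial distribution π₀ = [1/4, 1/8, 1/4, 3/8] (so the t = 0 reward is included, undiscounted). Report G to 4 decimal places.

t=0: π = [0.2500, 0.1250, 0.2500, 0.3750], E[r] = 2.7500, γ^t·E[r] = 2.750000, running G = 2.750000
t=1: π = [0.3438, 0.2500, 0.2500, 0.1563], E[r] = 2.2188, γ^t·E[r] = 1.553125, running G = 4.303125
t=2: π = [0.3438, 0.2070, 0.2930, 0.1563], E[r] = 2.0898, γ^t·E[r] = 1.024023, running G = 5.327148
t=3: π = [0.3384, 0.2070, 0.2930, 0.1616], E[r] = 2.1060, γ^t·E[r] = 0.722343, running G = 6.049492

G = 6.0495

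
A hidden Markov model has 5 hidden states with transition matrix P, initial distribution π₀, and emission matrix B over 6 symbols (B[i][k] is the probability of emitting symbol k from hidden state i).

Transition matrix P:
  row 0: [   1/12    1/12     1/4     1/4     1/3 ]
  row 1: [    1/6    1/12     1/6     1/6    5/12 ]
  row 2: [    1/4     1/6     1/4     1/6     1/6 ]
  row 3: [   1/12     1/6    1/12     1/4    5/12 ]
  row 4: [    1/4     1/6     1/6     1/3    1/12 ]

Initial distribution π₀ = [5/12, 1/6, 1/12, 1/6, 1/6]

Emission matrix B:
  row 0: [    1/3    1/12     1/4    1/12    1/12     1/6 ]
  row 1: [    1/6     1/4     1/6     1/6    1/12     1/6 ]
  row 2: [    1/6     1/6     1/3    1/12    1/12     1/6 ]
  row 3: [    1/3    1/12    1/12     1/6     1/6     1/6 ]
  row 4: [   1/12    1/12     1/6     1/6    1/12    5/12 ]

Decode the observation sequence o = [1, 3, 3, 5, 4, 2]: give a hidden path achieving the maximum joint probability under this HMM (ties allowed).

path = [1, 4, 3, 4, 3, 4]

t=0: δ = [3.472e-02, 4.167e-02, 1.389e-02, 1.389e-02, 1.389e-02]  (obs o_0=1)
t=1: δ = [5.787e-04, 5.787e-04, 7.234e-04, 1.447e-03, 2.894e-03]  ψ = [1, 1, 0, 0, 1]  (obs o_1=3)
t=2: δ = [6.028e-05, 8.038e-05, 4.019e-05, 1.608e-04, 1.005e-04]  ψ = [4, 4, 4, 4, 3]  (obs o_2=3)
t=3: δ = [4.186e-06, 4.465e-06, 2.791e-06, 6.698e-06, 2.791e-05]  ψ = [4, 3, 4, 3, 3]  (obs o_3=5)
t=4: δ = [5.814e-07, 3.876e-07, 3.876e-07, 1.550e-06, 2.326e-07]  ψ = [4, 4, 4, 4, 3]  (obs o_4=4)
t=5: δ = [3.230e-08, 4.307e-08, 4.845e-08, 3.230e-08, 1.077e-07]  ψ = [3, 3, 0, 3, 3]  (obs o_5=2)
backtrack: best end state = 4; path = [1, 4, 3, 4, 3, 4]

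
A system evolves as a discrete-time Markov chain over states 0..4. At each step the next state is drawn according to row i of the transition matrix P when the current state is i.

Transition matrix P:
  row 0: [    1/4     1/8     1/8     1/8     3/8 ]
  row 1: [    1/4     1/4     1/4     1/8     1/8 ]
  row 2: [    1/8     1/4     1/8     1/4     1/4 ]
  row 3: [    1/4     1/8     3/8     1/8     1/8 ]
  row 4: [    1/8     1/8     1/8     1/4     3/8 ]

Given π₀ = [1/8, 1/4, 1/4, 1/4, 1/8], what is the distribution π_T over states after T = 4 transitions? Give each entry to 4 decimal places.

t=0: π = [0.1250, 0.2500, 0.2500, 0.2500, 0.1250]
t=1: π = [0.2031, 0.1875, 0.2188, 0.1719, 0.2188]
t=2: π = [0.1953, 0.1758, 0.1914, 0.1797, 0.2578]
t=3: π = [0.1938, 0.1709, 0.1919, 0.1812, 0.2622]
t=4: π = [0.1932, 0.1703, 0.1917, 0.1818, 0.2630]

π = [0.1932, 0.1703, 0.1917, 0.1818, 0.2630]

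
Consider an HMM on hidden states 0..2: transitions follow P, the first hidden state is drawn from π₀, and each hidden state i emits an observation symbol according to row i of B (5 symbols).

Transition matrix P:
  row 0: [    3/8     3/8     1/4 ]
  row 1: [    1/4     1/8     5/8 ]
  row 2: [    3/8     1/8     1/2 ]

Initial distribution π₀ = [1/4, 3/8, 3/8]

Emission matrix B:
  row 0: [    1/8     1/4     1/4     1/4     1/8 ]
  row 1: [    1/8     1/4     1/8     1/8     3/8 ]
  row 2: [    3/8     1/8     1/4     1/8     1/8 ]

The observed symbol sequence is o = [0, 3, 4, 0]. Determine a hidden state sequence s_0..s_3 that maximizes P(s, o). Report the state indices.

path = [2, 0, 1, 2]

t=0: δ = [3.125e-02, 4.688e-02, 1.406e-01]  (obs o_0=0)
t=1: δ = [1.318e-02, 2.197e-03, 8.789e-03]  ψ = [2, 2, 2]  (obs o_1=3)
t=2: δ = [6.180e-04, 1.854e-03, 5.493e-04]  ψ = [0, 0, 2]  (obs o_2=4)
t=3: δ = [5.794e-05, 2.897e-05, 4.345e-04]  ψ = [1, 0, 1]  (obs o_3=0)
backtrack: best end state = 2; path = [2, 0, 1, 2]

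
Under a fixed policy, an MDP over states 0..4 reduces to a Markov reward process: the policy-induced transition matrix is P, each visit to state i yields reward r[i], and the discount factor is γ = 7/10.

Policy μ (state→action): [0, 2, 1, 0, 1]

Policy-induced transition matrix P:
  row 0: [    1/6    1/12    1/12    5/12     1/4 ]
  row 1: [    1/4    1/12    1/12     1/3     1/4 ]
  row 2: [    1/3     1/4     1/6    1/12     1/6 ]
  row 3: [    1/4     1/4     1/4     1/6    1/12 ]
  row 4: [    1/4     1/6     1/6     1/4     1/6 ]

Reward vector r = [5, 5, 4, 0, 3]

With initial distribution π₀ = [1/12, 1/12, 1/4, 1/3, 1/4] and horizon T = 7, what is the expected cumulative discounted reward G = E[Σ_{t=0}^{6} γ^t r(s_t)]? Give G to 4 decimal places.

G = 9.3670

t=0: π = [0.0833, 0.0833, 0.2500, 0.3333, 0.2500], E[r] = 2.5833, γ^t·E[r] = 2.583333, running G = 2.583333
t=1: π = [0.2639, 0.2014, 0.1806, 0.2014, 0.1528], E[r] = 3.5069, γ^t·E[r] = 2.454861, running G = 5.038194
t=2: π = [0.2431, 0.1597, 0.1447, 0.2639, 0.1887], E[r] = 3.1586, γ^t·E[r] = 1.547697, running G = 6.585891
t=3: π = [0.2418, 0.1671, 0.1551, 0.2577, 0.1782], E[r] = 3.1998, γ^t·E[r] = 1.097547, running G = 7.683438
t=4: π = [0.2428, 0.1670, 0.1541, 0.2569, 0.1793], E[r] = 3.2029, γ^t·E[r] = 0.769010, running G = 8.452449
t=5: π = [0.2426, 0.1668, 0.1539, 0.2573, 0.1794], E[r] = 3.2008, γ^t·E[r] = 0.537959, running G = 8.990407
t=6: π = [0.2426, 0.1668, 0.1540, 0.2572, 0.1793], E[r] = 3.2011, γ^t·E[r] = 0.376612, running G = 9.367019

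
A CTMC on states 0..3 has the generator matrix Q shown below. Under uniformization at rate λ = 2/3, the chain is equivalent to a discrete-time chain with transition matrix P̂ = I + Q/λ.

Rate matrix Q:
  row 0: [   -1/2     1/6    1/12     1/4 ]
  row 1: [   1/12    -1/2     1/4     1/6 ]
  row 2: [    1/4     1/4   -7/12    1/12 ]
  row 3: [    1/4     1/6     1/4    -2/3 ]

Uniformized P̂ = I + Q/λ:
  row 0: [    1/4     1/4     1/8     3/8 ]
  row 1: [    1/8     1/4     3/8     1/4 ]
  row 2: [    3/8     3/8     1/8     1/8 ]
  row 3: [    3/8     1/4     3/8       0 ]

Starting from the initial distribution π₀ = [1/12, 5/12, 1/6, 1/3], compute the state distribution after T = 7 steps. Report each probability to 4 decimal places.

π = [0.2710, 0.2807, 0.2458, 0.2025]

t=0: π = [0.0833, 0.4167, 0.1667, 0.3333]
t=1: π = [0.2604, 0.2708, 0.3125, 0.1563]
t=2: π = [0.2747, 0.2891, 0.2318, 0.2044]
t=3: π = [0.2684, 0.2790, 0.2484, 0.2043]
t=4: π = [0.2717, 0.2810, 0.2458, 0.2014]
t=5: π = [0.2708, 0.2807, 0.2456, 0.2029]
t=6: π = [0.2710, 0.2807, 0.2459, 0.2024]
t=7: π = [0.2710, 0.2807, 0.2458, 0.2025]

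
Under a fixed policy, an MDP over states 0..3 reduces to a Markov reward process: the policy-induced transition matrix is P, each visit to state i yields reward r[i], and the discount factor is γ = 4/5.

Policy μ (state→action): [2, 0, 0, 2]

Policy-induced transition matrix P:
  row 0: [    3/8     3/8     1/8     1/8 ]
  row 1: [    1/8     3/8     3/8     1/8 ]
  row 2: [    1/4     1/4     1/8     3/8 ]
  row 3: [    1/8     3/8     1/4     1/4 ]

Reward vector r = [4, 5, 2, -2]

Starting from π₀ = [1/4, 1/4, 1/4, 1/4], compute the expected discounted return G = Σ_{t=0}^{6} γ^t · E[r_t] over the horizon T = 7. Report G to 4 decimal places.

t=0: π = [0.2500, 0.2500, 0.2500, 0.2500], E[r] = 2.2500, γ^t·E[r] = 2.250000, running G = 2.250000
t=1: π = [0.2188, 0.3438, 0.2188, 0.2188], E[r] = 2.5938, γ^t·E[r] = 2.075000, running G = 4.325000
t=2: π = [0.2070, 0.3477, 0.2383, 0.2070], E[r] = 2.6289, γ^t·E[r] = 1.682500, running G = 6.007500
t=3: π = [0.2065, 0.3452, 0.2378, 0.2104], E[r] = 2.6069, γ^t·E[r] = 1.334750, running G = 7.342250
t=4: π = [0.2064, 0.3453, 0.2376, 0.2108], E[r] = 2.6055, γ^t·E[r] = 1.067225, running G = 8.409475
t=5: π = [0.2063, 0.3453, 0.2377, 0.2107], E[r] = 2.6055, γ^t·E[r] = 0.853768, running G = 9.263243
t=6: π = [0.2063, 0.3453, 0.2377, 0.2108], E[r] = 2.6054, γ^t·E[r] = 0.682990, running G = 9.946233

G = 9.9462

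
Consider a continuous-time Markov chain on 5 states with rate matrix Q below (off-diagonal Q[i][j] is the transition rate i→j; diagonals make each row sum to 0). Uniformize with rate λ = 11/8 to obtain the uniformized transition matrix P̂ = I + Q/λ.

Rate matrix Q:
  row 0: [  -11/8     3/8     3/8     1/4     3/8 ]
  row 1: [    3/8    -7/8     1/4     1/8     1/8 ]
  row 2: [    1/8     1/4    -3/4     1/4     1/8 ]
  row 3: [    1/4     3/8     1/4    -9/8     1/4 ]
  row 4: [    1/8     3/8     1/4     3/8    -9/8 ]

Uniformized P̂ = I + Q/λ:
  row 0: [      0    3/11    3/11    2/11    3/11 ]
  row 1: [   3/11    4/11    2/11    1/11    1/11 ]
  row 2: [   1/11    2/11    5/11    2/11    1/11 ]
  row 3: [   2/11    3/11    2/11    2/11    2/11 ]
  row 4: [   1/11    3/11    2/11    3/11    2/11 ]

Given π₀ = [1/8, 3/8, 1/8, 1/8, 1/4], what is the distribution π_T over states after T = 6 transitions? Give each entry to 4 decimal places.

π = [0.1431, 0.2732, 0.2678, 0.1702, 0.1456]

t=0: π = [0.1250, 0.3750, 0.1250, 0.1250, 0.2500]
t=1: π = [0.1591, 0.2955, 0.2273, 0.1705, 0.1477]
t=2: π = [0.1457, 0.2789, 0.2583, 0.1684, 0.1488]
t=3: π = [0.1437, 0.2746, 0.2655, 0.1700, 0.1462]
t=4: π = [0.1432, 0.2736, 0.2673, 0.1701, 0.1458]
t=5: π = [0.1431, 0.2733, 0.2677, 0.1702, 0.1457]
t=6: π = [0.1431, 0.2732, 0.2678, 0.1702, 0.1456]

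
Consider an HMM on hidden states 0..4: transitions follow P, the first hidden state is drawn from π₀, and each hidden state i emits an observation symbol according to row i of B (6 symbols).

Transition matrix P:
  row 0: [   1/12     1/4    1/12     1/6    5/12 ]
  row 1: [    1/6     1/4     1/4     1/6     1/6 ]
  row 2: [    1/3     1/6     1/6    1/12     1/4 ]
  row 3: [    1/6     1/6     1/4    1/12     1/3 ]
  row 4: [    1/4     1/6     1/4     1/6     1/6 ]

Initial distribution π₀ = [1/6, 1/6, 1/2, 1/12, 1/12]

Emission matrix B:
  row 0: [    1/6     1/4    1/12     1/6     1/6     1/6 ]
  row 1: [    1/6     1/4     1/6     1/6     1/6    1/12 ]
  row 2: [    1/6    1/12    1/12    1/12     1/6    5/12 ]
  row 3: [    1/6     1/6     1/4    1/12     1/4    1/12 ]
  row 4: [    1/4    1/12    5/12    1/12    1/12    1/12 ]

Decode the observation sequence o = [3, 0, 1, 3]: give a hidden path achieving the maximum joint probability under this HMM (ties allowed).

path = [0, 4, 0, 1]

t=0: δ = [2.778e-02, 2.778e-02, 4.167e-02, 6.944e-03, 6.944e-03]  (obs o_0=3)
t=1: δ = [2.315e-03, 1.157e-03, 1.157e-03, 7.716e-04, 2.894e-03]  ψ = [2, 0, 1, 0, 0]  (obs o_1=0)
t=2: δ = [1.808e-04, 1.447e-04, 6.028e-05, 8.038e-05, 8.038e-05]  ψ = [4, 0, 4, 4, 0]  (obs o_2=1)
t=3: δ = [4.019e-06, 7.535e-06, 3.014e-06, 2.512e-06, 6.279e-06]  ψ = [1, 0, 1, 0, 0]  (obs o_3=3)
backtrack: best end state = 1; path = [0, 4, 0, 1]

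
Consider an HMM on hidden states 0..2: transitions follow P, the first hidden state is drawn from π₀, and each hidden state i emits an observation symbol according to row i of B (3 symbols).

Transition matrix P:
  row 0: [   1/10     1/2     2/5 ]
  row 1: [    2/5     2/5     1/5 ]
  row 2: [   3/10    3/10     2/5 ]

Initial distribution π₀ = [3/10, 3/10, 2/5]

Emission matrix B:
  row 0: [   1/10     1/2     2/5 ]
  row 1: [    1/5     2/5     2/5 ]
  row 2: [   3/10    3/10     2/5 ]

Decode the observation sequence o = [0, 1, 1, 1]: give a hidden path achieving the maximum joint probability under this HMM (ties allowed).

t=0: δ = [3.000e-02, 6.000e-02, 1.200e-01]  (obs o_0=0)
t=1: δ = [1.800e-02, 1.440e-02, 1.440e-02]  ψ = [2, 2, 2]  (obs o_1=1)
t=2: δ = [2.880e-03, 3.600e-03, 2.160e-03]  ψ = [1, 0, 0]  (obs o_2=1)
t=3: δ = [7.200e-04, 5.760e-04, 3.456e-04]  ψ = [1, 0, 0]  (obs o_3=1)
backtrack: best end state = 0; path = [2, 0, 1, 0]

path = [2, 0, 1, 0]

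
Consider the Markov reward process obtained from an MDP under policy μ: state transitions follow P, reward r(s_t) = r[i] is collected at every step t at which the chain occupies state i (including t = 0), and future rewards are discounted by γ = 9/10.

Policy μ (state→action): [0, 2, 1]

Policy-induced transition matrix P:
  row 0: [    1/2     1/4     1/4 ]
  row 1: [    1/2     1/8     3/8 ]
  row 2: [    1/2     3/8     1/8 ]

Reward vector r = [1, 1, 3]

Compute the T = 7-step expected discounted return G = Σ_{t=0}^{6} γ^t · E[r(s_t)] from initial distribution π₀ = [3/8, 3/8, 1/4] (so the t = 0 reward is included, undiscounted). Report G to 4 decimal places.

G = 7.8485

t=0: π = [0.3750, 0.3750, 0.2500], E[r] = 1.5000, γ^t·E[r] = 1.500000, running G = 1.500000
t=1: π = [0.5000, 0.2344, 0.2656], E[r] = 1.5313, γ^t·E[r] = 1.378125, running G = 2.878125
t=2: π = [0.5000, 0.2539, 0.2461], E[r] = 1.4922, γ^t·E[r] = 1.208672, running G = 4.086797
t=3: π = [0.5000, 0.2490, 0.2510], E[r] = 1.5020, γ^t·E[r] = 1.094924, running G = 5.181721
t=4: π = [0.5000, 0.2502, 0.2498], E[r] = 1.4995, γ^t·E[r] = 0.983830, running G = 6.165550
t=5: π = [0.5000, 0.2499, 0.2501], E[r] = 1.5001, γ^t·E[r] = 0.885807, running G = 7.051357
t=6: π = [0.5000, 0.2500, 0.2500], E[r] = 1.5000, γ^t·E[r] = 0.797145, running G = 7.848503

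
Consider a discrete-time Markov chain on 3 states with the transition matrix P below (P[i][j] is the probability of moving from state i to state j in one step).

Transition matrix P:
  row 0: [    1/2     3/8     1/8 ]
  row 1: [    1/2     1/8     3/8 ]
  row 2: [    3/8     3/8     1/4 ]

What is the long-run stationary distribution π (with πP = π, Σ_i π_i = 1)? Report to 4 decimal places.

Balance equations π_j = Σ_i π_i·P[i][j]:
  π_0 = 1/2·π_0 + 1/2·π_1 + 3/8·π_2
  π_1 = 3/8·π_0 + 1/8·π_1 + 3/8·π_2
  normalize: π_0 + π_1 + π_2 = 1
Solving the linear system gives exactly π = [33/70, 3/10, 8/35].

π = [0.4714, 0.3000, 0.2286]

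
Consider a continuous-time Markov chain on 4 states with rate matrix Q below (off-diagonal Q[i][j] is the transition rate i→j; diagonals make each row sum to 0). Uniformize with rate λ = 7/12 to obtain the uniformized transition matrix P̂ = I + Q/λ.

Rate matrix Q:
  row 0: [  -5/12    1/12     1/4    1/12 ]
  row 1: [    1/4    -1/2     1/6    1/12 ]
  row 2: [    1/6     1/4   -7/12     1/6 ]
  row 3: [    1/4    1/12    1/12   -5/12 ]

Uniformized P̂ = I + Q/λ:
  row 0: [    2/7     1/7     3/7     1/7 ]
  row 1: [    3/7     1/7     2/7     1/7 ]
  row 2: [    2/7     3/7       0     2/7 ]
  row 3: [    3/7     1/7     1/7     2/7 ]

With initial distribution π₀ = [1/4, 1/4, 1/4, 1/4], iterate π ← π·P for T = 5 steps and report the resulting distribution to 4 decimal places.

π = [0.3452, 0.2108, 0.2377, 0.2063]

t=0: π = [0.2500, 0.2500, 0.2500, 0.2500]
t=1: π = [0.3571, 0.2143, 0.2143, 0.2143]
t=2: π = [0.3469, 0.2041, 0.2449, 0.2041]
t=3: π = [0.3440, 0.2128, 0.2362, 0.2070]
t=4: π = [0.3457, 0.2103, 0.2378, 0.2062]
t=5: π = [0.3452, 0.2108, 0.2377, 0.2063]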